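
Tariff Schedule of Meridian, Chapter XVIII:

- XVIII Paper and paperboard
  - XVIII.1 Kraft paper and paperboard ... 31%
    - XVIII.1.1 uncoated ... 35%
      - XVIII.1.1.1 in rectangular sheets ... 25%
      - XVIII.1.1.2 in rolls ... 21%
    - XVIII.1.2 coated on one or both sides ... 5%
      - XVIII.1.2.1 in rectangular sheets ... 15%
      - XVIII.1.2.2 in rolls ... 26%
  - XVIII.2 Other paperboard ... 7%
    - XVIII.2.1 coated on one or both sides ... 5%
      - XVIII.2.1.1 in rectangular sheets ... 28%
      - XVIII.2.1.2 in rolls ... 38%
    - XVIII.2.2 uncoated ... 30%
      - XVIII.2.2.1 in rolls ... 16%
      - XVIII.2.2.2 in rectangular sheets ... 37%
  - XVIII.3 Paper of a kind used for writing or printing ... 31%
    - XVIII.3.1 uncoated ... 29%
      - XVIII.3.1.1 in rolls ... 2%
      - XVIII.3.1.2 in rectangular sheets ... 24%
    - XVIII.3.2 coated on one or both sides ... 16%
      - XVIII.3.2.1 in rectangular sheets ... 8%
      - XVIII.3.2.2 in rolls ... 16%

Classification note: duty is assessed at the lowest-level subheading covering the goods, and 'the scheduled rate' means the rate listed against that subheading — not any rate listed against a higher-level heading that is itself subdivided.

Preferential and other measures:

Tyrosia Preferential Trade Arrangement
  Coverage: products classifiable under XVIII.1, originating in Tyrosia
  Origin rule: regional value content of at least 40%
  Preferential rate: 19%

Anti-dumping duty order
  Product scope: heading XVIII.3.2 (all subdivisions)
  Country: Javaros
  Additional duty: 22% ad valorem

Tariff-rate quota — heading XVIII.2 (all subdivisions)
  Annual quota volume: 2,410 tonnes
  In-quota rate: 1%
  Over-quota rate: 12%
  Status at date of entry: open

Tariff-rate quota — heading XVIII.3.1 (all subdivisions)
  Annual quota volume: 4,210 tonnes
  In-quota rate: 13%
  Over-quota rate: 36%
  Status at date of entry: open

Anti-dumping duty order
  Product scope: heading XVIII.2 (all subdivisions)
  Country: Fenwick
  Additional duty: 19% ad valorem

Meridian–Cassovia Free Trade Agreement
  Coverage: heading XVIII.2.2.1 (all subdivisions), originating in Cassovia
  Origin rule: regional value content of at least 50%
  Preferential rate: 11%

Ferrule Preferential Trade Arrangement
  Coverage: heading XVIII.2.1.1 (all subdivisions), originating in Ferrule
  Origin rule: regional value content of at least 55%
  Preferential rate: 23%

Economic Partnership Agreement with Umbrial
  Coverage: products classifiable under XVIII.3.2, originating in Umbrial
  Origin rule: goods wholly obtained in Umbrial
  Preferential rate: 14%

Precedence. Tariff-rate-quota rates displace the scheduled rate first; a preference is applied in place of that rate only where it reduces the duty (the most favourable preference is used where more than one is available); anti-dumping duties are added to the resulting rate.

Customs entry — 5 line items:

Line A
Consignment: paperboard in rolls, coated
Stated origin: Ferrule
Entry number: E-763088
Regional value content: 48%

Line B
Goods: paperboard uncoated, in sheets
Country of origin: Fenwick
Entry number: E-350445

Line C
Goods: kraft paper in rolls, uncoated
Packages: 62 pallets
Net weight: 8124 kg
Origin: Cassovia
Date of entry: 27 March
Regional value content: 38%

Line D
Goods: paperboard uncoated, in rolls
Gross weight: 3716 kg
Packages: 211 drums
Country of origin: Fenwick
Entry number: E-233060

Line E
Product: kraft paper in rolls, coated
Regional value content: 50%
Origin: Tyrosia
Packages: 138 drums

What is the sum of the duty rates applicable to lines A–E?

Line A: paperboard → XVIII.2; coated → XVIII.2.1; in rolls → XVIII.2.1.2. Scheduled 38%. quota on XVIII.2 open → in-quota 1%; Ferrule agreement on XVIII.2.1.1: XVIII.2.1.2 not covered. → 1%.
Line B: paperboard → XVIII.2; uncoated → XVIII.2.2; in sheets → XVIII.2.2.2. Scheduled 37%. quota on XVIII.2 open → in-quota 1%; anti-dumping (Fenwick, XVIII.2): +19%; total 1% + 19% = 20%. → 20%.
Line C: kraft paper → XVIII.1; uncoated → XVIII.1.1; in rolls → XVIII.1.1.2. Scheduled 21%. Cassovia agreement on XVIII.2.2.1: XVIII.1.1.2 not covered. → 21%.
Line D: paperboard → XVIII.2; uncoated → XVIII.2.2; in rolls → XVIII.2.2.1. Scheduled 16%. quota on XVIII.2 open → in-quota 1%; anti-dumping (Fenwick, XVIII.2): +19%; total 1% + 19% = 20%. → 20%.
Line E: kraft paper → XVIII.1; coated → XVIII.1.2; in rolls → XVIII.1.2.2. Scheduled 26%. Tyrosia agreement on XVIII.1: RVC ≥ 40% → 19% available; preferential 19%. → 19%.
Sum: 1% + 20% + 21% + 20% + 19% = 81%.

81%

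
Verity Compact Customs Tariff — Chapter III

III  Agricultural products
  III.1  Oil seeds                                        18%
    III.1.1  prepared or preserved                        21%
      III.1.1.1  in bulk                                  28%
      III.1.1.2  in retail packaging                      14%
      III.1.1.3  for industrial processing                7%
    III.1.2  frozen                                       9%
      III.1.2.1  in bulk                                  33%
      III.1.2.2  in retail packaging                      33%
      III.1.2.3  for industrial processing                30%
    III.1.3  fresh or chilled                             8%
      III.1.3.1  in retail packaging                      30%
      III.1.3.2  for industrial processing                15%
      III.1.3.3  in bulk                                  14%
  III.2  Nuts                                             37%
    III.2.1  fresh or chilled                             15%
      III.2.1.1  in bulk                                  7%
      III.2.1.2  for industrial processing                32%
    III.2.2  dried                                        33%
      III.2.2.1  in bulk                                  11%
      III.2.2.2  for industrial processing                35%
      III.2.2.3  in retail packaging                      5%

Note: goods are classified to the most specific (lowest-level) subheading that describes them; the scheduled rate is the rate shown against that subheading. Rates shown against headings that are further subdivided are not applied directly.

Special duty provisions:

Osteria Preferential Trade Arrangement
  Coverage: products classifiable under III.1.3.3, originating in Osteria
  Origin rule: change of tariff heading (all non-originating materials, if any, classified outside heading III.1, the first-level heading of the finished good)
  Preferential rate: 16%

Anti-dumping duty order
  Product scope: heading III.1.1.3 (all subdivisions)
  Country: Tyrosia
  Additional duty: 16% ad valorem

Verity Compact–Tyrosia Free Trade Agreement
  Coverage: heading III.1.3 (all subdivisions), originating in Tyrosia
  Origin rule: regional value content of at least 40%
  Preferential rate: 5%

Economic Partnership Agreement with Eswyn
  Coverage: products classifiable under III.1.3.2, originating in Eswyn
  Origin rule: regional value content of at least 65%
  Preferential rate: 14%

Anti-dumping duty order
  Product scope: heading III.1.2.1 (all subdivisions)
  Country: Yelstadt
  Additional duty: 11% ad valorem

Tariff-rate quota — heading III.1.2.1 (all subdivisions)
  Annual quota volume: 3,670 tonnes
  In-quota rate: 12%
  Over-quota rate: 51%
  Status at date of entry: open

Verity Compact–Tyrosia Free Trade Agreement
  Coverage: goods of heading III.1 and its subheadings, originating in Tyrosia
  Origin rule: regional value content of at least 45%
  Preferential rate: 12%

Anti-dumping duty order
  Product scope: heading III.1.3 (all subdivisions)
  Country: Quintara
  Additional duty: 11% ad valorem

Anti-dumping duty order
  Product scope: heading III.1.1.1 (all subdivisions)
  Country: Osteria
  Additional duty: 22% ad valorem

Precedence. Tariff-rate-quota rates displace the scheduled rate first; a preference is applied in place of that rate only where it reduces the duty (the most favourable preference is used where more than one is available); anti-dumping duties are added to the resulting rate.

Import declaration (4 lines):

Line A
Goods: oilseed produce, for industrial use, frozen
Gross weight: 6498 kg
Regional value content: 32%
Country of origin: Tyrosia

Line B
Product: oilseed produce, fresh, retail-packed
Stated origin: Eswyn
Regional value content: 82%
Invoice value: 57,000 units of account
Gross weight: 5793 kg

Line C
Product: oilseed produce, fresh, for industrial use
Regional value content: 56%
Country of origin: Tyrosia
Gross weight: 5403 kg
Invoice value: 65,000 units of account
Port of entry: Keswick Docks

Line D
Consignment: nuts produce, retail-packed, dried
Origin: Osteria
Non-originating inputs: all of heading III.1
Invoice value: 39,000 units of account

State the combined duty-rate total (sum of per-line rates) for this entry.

70%

Line A: oilseed → III.1; frozen → III.1.2; for industrial use → III.1.2.3. Scheduled 30%. Tyrosia agreement on III.1.3: III.1.2.3 not covered; Tyrosia agreement on III.1: RVC < 45%. → 30%.
Line B: oilseed → III.1; fresh → III.1.3; retail-packed → III.1.3.1. Scheduled 30%. Eswyn agreement on III.1.3.2: III.1.3.1 not covered. → 30%.
Line C: oilseed → III.1; fresh → III.1.3; for industrial use → III.1.3.2. Scheduled 15%. Tyrosia agreement on III.1.3: RVC ≥ 40% → 5% available; Tyrosia agreement on III.1: RVC ≥ 45% → 12% available; preferential 5%. → 5%.
Line D: nuts → III.2; dried → III.2.2; retail-packed → III.2.2.3. Scheduled 5%. Osteria agreement on III.1.3.3: III.2.2.3 not covered. → 5%.
Sum: 30% + 30% + 5% + 5% = 70%.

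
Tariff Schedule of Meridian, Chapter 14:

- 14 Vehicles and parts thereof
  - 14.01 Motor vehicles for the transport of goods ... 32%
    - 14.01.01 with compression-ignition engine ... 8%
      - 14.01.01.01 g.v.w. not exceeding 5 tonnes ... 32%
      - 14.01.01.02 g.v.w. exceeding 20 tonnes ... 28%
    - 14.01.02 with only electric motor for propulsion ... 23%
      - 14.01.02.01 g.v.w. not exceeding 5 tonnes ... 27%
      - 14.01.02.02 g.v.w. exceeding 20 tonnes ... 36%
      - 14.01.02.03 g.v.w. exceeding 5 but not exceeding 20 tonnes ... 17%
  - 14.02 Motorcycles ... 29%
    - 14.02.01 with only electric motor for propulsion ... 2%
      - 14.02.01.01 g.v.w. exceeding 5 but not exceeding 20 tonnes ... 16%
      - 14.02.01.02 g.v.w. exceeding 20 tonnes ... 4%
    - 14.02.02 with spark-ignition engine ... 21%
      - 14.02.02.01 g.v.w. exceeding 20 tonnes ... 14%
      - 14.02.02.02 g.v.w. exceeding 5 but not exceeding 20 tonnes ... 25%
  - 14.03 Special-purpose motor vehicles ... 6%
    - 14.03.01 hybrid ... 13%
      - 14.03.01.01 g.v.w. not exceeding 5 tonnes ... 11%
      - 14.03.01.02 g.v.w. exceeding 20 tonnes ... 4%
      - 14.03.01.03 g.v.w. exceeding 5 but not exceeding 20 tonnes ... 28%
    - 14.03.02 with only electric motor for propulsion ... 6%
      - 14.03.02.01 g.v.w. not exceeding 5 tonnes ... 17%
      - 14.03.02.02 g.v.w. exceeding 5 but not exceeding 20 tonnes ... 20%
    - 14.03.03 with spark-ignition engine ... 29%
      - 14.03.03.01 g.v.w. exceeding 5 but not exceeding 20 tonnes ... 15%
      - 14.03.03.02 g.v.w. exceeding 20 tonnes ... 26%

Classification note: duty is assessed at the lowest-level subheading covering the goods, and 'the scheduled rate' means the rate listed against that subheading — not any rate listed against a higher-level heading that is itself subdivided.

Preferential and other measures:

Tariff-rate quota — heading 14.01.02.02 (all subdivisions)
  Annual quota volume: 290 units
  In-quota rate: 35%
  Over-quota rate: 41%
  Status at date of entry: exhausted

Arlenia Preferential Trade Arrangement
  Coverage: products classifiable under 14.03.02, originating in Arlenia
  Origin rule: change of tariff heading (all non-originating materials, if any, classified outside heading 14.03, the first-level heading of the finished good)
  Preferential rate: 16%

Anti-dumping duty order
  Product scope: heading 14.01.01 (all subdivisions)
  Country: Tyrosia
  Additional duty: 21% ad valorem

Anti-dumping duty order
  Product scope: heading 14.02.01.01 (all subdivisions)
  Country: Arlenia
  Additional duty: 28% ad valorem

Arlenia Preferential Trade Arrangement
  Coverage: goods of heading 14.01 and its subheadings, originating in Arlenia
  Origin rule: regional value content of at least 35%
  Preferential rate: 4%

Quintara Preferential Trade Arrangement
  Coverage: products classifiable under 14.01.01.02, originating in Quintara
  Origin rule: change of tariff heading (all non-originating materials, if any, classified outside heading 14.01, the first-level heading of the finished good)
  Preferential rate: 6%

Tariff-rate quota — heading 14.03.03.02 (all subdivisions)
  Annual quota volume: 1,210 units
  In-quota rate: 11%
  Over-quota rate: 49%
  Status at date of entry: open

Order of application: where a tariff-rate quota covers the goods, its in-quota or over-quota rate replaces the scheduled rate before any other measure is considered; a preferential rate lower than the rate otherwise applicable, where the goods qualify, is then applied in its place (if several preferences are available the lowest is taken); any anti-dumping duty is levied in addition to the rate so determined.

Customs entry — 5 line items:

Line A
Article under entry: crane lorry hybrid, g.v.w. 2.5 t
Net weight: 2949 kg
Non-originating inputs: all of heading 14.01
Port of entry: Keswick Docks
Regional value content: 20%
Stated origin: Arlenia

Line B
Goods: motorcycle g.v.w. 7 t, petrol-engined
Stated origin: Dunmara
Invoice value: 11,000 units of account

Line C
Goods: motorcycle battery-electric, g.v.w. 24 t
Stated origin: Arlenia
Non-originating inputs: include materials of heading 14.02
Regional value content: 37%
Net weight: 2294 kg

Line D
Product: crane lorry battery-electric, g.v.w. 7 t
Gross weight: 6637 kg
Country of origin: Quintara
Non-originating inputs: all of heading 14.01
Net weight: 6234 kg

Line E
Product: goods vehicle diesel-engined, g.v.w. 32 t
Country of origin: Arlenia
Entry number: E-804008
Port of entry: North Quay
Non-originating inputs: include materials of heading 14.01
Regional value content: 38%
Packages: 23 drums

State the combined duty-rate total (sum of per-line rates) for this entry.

64%

Line A: crane lorry → 14.03; hybrid → 14.03.01; g.v.w. 2.5 t → 14.03.01.01. Scheduled 11%. Arlenia agreement on 14.03.02: 14.03.01.01 not covered; Arlenia agreement on 14.01: 14.03.01.01 not covered. → 11%.
Line B: motorcycle → 14.02; petrol-engined → 14.02.02; g.v.w. 7 t → 14.02.02.02. Scheduled 25%. No special measure applies. → 25%.
Line C: motorcycle → 14.02; battery-electric → 14.02.01; g.v.w. 24 t → 14.02.01.02. Scheduled 4%. Arlenia agreement on 14.03.02: 14.02.01.02 not covered; Arlenia agreement on 14.01: 14.02.01.02 not covered. → 4%.
Line D: crane lorry → 14.03; battery-electric → 14.03.02; g.v.w. 7 t → 14.03.02.02. Scheduled 20%. Quintara agreement on 14.01.01.02: 14.03.02.02 not covered. → 20%.
Line E: goods vehicle → 14.01; diesel-engined → 14.01.01; g.v.w. 32 t → 14.01.01.02. Scheduled 28%. Arlenia agreement on 14.03.02: 14.01.01.02 not covered; Arlenia agreement on 14.01: RVC ≥ 35% → 4% available; preferential 4%. → 4%.
Sum: 11% + 25% + 4% + 20% + 4% = 64%.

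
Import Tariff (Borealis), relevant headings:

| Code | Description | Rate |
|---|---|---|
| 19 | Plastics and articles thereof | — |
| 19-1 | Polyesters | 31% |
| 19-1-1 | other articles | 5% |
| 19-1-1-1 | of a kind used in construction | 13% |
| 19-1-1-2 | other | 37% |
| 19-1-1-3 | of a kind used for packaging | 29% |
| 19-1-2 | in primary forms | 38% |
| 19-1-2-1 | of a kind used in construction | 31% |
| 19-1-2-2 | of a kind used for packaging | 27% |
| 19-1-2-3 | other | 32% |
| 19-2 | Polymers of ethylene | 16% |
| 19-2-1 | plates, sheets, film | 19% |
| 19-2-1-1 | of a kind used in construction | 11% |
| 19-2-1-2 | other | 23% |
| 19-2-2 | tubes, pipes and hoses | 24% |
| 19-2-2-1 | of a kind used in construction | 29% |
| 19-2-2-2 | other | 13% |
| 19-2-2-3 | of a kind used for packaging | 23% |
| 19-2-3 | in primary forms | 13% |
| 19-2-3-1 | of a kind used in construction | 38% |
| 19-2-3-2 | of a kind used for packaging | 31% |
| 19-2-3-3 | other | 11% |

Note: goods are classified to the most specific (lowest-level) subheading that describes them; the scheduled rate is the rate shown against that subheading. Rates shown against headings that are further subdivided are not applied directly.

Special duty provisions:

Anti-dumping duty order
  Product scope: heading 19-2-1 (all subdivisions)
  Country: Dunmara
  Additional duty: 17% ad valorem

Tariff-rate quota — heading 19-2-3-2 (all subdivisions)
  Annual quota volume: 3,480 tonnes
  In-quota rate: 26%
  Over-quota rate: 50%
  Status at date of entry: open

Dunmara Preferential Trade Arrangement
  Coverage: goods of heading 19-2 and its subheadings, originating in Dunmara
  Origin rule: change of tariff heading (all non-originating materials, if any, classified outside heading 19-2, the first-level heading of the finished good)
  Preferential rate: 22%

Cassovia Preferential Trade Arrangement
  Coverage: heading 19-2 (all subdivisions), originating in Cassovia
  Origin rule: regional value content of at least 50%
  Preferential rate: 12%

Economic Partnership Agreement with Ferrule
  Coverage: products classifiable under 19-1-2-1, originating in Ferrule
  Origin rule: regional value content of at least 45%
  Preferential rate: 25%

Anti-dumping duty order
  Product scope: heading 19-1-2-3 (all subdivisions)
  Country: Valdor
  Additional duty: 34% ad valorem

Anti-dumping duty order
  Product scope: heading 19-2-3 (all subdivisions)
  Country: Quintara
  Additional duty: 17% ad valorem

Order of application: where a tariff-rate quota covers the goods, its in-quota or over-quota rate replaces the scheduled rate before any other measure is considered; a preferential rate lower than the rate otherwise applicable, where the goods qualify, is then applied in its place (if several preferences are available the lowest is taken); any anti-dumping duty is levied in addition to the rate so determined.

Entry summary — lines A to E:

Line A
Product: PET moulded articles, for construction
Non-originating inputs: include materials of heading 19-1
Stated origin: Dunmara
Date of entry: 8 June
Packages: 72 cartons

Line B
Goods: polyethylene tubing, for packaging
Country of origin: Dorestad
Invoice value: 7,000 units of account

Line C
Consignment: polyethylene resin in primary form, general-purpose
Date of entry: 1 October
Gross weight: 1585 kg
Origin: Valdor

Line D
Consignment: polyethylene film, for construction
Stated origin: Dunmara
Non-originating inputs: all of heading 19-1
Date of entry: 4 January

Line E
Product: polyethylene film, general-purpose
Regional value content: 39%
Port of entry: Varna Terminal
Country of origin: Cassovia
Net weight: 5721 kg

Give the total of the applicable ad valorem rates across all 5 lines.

98%

Line A: PET → 19-1; moulded articles → 19-1-1; for construction → 19-1-1-1. Scheduled 13%. Dunmara agreement on 19-2: 19-1-1-1 not covered. → 13%.
Line B: polyethylene → 19-2; tubing → 19-2-2; for packaging → 19-2-2-3. Scheduled 23%. No special measure applies. → 23%.
Line C: polyethylene → 19-2; resin in primary form → 19-2-3; general-purpose → 19-2-3-3. Scheduled 11%. No special measure applies. → 11%.
Line D: polyethylene → 19-2; film → 19-2-1; for construction → 19-2-1-1. Scheduled 11%. Dunmara agreement on 19-2: CTH met → 22% available; preference 22% not lower than 11% → no reduction; anti-dumping (Dunmara, 19-2-1): +17%; total 11% + 17% = 28%. → 28%.
Line E: polyethylene → 19-2; film → 19-2-1; general-purpose → 19-2-1-2. Scheduled 23%. Cassovia agreement on 19-2: RVC < 50%. → 23%.
Sum: 13% + 23% + 11% + 28% + 23% = 98%.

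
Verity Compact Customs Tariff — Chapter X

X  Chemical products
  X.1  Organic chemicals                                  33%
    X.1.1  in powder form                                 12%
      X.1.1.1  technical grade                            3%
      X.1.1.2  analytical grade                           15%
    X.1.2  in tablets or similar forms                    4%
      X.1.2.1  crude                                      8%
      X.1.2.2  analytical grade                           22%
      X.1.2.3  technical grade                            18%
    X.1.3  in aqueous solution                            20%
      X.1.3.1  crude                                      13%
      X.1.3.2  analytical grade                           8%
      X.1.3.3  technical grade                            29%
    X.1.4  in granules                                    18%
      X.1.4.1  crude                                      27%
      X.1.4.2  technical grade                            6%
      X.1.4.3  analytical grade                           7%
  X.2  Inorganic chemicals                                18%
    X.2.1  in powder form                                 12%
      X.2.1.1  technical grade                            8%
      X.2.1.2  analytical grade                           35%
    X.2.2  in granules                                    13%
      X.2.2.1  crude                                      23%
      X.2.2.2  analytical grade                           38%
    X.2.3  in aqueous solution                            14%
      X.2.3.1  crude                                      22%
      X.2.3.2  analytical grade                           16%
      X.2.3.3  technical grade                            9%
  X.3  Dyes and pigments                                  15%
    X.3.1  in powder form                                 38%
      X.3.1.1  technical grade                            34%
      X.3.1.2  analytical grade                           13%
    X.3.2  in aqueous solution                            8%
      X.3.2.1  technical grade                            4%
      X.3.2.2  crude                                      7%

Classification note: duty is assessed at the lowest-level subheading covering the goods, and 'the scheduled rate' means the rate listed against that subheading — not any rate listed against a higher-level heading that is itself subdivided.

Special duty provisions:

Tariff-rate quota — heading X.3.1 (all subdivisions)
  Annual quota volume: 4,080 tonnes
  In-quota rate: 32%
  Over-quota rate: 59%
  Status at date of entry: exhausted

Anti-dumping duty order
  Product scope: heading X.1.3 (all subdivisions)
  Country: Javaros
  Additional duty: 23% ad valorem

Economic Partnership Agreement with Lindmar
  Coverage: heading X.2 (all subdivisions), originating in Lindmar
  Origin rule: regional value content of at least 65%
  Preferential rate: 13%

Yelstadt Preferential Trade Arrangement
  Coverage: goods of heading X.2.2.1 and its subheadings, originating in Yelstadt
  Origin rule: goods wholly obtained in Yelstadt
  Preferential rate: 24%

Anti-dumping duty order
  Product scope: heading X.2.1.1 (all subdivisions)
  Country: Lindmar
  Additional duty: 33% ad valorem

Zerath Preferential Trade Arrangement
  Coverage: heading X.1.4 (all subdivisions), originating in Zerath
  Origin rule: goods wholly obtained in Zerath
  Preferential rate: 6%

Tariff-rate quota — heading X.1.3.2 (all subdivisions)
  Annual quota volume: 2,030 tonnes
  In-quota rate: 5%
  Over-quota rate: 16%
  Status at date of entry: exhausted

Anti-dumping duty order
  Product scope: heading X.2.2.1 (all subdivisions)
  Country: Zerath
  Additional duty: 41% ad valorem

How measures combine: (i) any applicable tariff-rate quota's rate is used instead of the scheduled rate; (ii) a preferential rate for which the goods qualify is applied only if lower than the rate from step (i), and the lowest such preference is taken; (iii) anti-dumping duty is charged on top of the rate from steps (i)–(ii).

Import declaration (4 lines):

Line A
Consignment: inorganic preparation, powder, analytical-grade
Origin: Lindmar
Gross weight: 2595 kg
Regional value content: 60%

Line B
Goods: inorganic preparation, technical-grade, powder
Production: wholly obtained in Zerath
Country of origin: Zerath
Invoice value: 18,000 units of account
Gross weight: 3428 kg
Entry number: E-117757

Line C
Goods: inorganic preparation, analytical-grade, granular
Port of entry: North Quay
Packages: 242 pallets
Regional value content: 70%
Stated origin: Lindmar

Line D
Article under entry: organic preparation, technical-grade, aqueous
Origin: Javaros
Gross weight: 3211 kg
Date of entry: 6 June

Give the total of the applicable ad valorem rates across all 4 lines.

Line A: inorganic → X.2; powder → X.2.1; analytical-grade → X.2.1.2. Scheduled 35%. Lindmar agreement on X.2: RVC < 65%. → 35%.
Line B: inorganic → X.2; powder → X.2.1; technical-grade → X.2.1.1. Scheduled 8%. Zerath agreement on X.1.4: X.2.1.1 not covered. → 8%.
Line C: inorganic → X.2; granular → X.2.2; analytical-grade → X.2.2.2. Scheduled 38%. Lindmar agreement on X.2: RVC ≥ 65% → 13% available; preferential 13%. → 13%.
Line D: organic → X.1; aqueous → X.1.3; technical-grade → X.1.3.3. Scheduled 29%. anti-dumping (Javaros, X.1.3): +23%; total 29% + 23% = 52%. → 52%.
Sum: 35% + 8% + 13% + 52% = 108%.

108%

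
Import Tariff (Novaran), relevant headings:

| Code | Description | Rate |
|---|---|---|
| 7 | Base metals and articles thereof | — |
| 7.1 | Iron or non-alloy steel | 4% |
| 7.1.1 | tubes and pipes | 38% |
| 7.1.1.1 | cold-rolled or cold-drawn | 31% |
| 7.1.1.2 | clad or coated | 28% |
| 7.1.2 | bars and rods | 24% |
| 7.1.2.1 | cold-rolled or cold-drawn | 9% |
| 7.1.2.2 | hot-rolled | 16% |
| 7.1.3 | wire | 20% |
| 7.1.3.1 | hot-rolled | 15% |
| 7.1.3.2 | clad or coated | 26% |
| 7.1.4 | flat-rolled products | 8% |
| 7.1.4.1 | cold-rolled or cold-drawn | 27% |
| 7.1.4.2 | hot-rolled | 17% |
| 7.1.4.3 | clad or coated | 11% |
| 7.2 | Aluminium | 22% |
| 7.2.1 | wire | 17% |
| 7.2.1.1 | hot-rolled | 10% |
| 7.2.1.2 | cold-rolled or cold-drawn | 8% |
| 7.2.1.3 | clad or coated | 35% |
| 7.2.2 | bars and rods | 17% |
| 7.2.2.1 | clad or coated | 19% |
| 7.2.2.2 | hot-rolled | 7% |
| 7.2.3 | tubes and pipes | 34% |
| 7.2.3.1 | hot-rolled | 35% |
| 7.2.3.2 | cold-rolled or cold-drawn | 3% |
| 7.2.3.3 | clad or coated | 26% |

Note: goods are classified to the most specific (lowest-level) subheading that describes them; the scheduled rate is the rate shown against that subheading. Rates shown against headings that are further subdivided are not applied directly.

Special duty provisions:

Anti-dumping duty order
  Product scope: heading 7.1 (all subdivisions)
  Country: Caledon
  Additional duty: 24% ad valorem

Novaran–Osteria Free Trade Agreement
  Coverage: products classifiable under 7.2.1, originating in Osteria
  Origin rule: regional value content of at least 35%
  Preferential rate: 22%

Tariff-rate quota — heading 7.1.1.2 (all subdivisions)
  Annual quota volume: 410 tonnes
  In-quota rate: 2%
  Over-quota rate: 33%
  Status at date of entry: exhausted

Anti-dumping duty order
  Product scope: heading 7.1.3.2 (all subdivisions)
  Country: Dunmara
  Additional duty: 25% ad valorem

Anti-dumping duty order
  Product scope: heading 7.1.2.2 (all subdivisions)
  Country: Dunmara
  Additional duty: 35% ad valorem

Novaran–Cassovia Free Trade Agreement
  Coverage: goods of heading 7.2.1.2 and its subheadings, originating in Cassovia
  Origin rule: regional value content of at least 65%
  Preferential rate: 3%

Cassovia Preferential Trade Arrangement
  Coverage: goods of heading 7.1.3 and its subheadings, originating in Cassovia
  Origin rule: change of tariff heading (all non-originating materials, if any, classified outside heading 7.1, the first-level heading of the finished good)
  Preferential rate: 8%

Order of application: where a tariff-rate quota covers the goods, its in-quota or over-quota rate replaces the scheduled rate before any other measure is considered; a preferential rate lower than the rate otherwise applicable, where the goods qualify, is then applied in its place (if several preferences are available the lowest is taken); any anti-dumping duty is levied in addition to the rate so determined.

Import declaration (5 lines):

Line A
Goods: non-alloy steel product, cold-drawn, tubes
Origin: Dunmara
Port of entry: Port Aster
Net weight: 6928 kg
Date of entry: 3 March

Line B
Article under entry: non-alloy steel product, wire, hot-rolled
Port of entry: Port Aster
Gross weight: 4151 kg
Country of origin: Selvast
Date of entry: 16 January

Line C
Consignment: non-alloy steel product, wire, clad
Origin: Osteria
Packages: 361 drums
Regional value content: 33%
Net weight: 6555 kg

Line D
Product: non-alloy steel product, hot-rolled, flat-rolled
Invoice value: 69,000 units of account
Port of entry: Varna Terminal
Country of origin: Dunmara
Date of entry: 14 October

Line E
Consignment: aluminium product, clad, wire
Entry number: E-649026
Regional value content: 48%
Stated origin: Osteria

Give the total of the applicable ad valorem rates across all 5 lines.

111%

Line A: non-alloy steel → 7.1; tubes → 7.1.1; cold-drawn → 7.1.1.1. Scheduled 31%. No special measure applies. → 31%.
Line B: non-alloy steel → 7.1; wire → 7.1.3; hot-rolled → 7.1.3.1. Scheduled 15%. No special measure applies. → 15%.
Line C: non-alloy steel → 7.1; wire → 7.1.3; clad → 7.1.3.2. Scheduled 26%. Osteria agreement on 7.2.1: 7.1.3.2 not covered. → 26%.
Line D: non-alloy steel → 7.1; flat-rolled → 7.1.4; hot-rolled → 7.1.4.2. Scheduled 17%. No special measure applies. → 17%.
Line E: aluminium → 7.2; wire → 7.2.1; clad → 7.2.1.3. Scheduled 35%. Osteria agreement on 7.2.1: RVC ≥ 35% → 22% available; preferential 22%. → 22%.
Sum: 31% + 15% + 26% + 17% + 22% = 111%.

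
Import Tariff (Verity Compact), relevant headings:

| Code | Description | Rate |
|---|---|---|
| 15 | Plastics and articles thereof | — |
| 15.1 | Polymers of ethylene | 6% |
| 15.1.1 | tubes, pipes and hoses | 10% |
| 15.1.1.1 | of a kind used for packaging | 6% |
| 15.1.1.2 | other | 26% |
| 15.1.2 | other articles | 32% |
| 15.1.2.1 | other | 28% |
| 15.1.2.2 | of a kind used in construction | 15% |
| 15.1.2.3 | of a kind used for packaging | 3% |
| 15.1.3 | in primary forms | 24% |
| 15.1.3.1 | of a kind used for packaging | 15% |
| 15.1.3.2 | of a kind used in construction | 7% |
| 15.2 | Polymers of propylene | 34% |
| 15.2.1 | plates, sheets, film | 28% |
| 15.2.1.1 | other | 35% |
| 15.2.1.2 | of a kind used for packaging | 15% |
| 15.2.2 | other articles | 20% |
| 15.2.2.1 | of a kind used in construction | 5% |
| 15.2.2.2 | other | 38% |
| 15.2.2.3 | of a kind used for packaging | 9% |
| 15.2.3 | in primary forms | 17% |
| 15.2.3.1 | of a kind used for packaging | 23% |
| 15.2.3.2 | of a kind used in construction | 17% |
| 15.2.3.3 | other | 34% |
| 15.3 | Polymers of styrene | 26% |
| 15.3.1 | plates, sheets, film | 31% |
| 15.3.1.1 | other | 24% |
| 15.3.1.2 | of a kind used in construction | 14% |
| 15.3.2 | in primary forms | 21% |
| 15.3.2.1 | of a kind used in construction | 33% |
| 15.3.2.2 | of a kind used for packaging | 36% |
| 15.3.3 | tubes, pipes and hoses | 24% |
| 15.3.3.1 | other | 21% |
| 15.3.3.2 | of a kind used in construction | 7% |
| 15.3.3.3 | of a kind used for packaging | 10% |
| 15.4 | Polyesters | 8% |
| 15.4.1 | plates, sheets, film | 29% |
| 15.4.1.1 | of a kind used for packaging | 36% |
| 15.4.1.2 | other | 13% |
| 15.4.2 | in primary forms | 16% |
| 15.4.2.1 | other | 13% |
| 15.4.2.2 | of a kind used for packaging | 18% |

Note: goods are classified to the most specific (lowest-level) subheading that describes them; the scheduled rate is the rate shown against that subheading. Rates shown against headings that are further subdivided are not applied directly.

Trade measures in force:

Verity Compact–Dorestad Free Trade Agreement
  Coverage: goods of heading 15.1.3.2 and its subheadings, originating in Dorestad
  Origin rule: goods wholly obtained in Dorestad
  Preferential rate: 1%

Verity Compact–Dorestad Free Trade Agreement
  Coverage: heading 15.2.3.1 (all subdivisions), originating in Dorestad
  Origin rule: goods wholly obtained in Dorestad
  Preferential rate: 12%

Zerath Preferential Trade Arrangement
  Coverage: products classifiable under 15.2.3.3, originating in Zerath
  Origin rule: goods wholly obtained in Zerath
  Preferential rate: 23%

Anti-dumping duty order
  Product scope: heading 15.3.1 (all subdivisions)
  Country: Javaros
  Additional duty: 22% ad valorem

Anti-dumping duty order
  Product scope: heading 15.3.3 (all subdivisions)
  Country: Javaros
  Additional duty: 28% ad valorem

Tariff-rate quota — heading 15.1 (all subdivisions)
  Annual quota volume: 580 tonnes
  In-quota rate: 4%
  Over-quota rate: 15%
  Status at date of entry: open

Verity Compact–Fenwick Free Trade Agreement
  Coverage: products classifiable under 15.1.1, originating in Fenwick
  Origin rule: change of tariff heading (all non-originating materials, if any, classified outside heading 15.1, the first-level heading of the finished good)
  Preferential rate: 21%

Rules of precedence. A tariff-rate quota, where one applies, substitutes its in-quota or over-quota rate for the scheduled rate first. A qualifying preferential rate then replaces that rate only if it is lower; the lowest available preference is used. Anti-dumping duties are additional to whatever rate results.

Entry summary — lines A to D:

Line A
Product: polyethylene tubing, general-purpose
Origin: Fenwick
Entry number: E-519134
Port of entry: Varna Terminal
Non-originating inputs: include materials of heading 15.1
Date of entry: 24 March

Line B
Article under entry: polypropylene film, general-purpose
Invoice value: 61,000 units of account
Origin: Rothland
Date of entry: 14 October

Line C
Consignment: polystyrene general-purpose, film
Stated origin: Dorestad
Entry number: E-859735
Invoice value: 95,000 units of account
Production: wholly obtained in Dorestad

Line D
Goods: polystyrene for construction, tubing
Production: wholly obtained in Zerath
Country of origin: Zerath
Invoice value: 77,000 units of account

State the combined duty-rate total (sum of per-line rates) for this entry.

Line A: polyethylene → 15.1; tubing → 15.1.1; general-purpose → 15.1.1.2. Scheduled 26%. quota on 15.1 open → in-quota 4%; Fenwick agreement on 15.1.1: CTH not met. → 4%.
Line B: polypropylene → 15.2; film → 15.2.1; general-purpose → 15.2.1.1. Scheduled 35%. No special measure applies. → 35%.
Line C: polystyrene → 15.3; film → 15.3.1; general-purpose → 15.3.1.1. Scheduled 24%. Dorestad agreement on 15.1.3.2: 15.3.1.1 not covered; Dorestad agreement on 15.2.3.1: 15.3.1.1 not covered. → 24%.
Line D: polystyrene → 15.3; tubing → 15.3.3; for construction → 15.3.3.2. Scheduled 7%. Zerath agreement on 15.2.3.3: 15.3.3.2 not covered. → 7%.
Sum: 4% + 35% + 24% + 7% = 70%.

70%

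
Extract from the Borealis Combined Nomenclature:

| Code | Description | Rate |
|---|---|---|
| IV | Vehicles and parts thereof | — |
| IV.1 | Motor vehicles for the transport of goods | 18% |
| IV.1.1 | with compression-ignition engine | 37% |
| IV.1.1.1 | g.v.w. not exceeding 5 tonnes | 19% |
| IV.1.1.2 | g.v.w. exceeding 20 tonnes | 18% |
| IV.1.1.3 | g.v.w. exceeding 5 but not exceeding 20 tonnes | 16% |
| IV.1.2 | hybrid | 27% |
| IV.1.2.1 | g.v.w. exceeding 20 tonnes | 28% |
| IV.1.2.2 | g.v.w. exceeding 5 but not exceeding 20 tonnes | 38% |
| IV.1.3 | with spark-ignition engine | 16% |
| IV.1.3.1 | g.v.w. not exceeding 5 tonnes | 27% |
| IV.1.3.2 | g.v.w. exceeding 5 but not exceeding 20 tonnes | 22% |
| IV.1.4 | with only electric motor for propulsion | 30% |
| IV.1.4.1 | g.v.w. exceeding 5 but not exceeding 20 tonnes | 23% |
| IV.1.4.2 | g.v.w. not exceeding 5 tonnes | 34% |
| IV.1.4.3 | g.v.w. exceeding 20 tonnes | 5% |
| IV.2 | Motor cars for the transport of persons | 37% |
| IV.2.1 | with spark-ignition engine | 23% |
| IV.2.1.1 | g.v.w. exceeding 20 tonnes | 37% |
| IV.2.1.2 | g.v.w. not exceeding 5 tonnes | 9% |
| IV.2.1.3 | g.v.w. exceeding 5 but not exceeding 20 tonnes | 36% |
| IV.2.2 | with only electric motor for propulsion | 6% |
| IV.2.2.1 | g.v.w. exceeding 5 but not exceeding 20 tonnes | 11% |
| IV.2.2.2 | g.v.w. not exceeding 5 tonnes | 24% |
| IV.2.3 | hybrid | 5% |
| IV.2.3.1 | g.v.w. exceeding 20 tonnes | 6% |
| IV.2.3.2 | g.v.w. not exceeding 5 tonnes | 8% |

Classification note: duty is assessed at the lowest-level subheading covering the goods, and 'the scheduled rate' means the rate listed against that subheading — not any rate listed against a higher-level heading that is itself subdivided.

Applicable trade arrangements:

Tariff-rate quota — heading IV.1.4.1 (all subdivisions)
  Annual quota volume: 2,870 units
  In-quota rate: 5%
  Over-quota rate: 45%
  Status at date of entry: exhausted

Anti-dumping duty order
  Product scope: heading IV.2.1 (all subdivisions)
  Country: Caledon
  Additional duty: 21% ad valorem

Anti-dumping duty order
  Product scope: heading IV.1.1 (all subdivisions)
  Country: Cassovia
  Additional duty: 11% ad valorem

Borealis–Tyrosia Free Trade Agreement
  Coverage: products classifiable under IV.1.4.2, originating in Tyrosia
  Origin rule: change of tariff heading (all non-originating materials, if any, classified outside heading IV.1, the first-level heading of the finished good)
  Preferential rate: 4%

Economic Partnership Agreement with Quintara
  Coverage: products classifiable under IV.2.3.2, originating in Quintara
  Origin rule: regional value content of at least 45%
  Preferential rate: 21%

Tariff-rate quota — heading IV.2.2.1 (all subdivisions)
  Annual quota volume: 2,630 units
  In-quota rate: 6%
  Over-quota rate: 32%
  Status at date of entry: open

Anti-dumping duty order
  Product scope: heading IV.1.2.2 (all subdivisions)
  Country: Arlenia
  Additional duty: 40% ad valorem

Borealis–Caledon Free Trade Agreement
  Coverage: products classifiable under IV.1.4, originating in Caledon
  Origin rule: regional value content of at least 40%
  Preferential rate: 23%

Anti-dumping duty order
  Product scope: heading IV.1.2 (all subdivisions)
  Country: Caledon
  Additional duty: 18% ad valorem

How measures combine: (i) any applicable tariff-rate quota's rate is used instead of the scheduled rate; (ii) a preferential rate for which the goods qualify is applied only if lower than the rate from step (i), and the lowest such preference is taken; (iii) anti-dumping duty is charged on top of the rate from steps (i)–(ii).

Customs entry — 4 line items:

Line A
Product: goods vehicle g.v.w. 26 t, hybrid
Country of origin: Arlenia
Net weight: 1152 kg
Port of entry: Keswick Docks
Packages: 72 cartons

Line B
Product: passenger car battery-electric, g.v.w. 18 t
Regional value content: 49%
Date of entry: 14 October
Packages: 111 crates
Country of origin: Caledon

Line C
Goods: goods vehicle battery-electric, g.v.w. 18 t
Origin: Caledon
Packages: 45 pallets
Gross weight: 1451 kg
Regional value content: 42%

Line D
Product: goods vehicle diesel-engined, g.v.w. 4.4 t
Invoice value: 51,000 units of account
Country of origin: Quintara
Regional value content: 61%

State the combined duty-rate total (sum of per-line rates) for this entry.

Line A: goods vehicle → IV.1; hybrid → IV.1.2; g.v.w. 26 t → IV.1.2.1. Scheduled 28%. No special measure applies. → 28%.
Line B: passenger car → IV.2; battery-electric → IV.2.2; g.v.w. 18 t → IV.2.2.1. Scheduled 11%. quota on IV.2.2.1 open → in-quota 6%; Caledon agreement on IV.1.4: IV.2.2.1 not covered. → 6%.
Line C: goods vehicle → IV.1; battery-electric → IV.1.4; g.v.w. 18 t → IV.1.4.1. Scheduled 23%. quota on IV.1.4.1 exhausted → over-quota 45%; Caledon agreement on IV.1.4: RVC ≥ 40% → 23% available; preferential 23%. → 23%.
Line D: goods vehicle → IV.1; diesel-engined → IV.1.1; g.v.w. 4.4 t → IV.1.1.1. Scheduled 19%. Quintara agreement on IV.2.3.2: IV.1.1.1 not covered. → 19%.
Sum: 28% + 6% + 23% + 19% = 76%.

76%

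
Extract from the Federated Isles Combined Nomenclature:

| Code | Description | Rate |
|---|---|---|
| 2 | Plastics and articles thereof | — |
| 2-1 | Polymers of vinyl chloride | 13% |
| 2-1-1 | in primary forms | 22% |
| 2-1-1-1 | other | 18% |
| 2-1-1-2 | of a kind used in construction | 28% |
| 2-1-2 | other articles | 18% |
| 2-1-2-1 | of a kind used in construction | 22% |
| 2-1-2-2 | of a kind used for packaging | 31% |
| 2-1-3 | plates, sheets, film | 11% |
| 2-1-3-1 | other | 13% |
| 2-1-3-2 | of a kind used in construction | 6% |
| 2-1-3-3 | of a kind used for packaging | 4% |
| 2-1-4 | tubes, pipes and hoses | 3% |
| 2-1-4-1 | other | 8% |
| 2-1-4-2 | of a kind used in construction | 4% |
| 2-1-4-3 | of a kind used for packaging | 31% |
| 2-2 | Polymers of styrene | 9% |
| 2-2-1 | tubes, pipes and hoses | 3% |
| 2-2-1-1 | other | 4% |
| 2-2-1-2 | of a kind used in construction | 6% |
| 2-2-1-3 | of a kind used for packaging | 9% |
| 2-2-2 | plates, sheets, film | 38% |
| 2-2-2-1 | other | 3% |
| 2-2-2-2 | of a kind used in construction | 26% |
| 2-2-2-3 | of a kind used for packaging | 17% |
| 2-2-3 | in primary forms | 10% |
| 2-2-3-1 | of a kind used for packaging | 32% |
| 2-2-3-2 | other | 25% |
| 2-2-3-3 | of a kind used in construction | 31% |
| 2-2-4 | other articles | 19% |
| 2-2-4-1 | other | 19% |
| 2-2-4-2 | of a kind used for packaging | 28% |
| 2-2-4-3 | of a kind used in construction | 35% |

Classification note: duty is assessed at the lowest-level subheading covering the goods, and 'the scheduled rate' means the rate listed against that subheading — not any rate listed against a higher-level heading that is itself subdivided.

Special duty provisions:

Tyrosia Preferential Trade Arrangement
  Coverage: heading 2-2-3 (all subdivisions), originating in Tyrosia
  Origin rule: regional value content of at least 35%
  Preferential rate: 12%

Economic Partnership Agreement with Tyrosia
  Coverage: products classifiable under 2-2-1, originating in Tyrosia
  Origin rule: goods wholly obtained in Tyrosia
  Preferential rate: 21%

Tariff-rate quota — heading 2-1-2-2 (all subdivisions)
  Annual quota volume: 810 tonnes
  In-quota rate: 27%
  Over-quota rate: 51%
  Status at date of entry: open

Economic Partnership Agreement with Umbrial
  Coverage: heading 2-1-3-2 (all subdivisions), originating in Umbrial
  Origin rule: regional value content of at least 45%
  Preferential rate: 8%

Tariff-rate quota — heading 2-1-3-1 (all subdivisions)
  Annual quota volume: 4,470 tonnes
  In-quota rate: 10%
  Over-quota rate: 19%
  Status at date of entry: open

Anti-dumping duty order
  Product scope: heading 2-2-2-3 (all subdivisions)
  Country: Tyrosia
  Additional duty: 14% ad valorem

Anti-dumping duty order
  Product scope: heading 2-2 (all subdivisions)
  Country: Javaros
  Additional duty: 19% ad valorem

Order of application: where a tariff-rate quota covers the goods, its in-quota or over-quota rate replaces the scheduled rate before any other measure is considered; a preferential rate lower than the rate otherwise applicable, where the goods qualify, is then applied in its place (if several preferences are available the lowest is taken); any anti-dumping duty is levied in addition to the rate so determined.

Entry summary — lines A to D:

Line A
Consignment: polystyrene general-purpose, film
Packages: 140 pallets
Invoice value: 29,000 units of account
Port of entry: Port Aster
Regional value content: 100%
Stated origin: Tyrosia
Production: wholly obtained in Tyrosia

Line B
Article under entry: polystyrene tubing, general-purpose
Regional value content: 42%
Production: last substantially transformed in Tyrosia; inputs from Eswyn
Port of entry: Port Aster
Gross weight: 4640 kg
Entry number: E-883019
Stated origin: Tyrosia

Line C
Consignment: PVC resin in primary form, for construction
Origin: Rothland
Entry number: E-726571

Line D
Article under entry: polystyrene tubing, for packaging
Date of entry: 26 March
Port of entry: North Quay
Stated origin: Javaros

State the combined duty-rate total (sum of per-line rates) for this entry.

Line A: polystyrene → 2-2; film → 2-2-2; general-purpose → 2-2-2-1. Scheduled 3%. Tyrosia agreement on 2-2-3: 2-2-2-1 not covered; Tyrosia agreement on 2-2-1: 2-2-2-1 not covered. → 3%.
Line B: polystyrene → 2-2; tubing → 2-2-1; general-purpose → 2-2-1-1. Scheduled 4%. Tyrosia agreement on 2-2-3: 2-2-1-1 not covered; Tyrosia agreement on 2-2-1: not wholly obtained. → 4%.
Line C: PVC → 2-1; resin in primary form → 2-1-1; for construction → 2-1-1-2. Scheduled 28%. No special measure applies. → 28%.
Line D: polystyrene → 2-2; tubing → 2-2-1; for packaging → 2-2-1-3. Scheduled 9%. anti-dumping (Javaros, 2-2): +19%; total 9% + 19% = 28%. → 28%.
Sum: 3% + 4% + 28% + 28% = 63%.

63%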